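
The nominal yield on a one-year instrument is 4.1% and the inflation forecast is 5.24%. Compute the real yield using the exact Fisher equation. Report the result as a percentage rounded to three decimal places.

1 + r = 1.04100 / 1.05240 = 0.989168
r = 0.989168 − 1 = -1.0832%, i.e. -1.083%.

-1.083%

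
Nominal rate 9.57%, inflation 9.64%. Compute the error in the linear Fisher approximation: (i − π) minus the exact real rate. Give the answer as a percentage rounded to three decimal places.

Approximate: r ≈ 9.570% − 9.640% = -0.0700%
Exact: (1 + 0.0957)/(1 + 0.0964) − 1 = -0.0638%
Error = -0.0700% − (-0.0638%) = -0.0062% → -0.006%.

-0.006%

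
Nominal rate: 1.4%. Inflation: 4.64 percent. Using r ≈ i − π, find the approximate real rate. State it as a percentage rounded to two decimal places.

r ≈ i − π = 1.4% − 4.64% = -3.24%.

-3.24%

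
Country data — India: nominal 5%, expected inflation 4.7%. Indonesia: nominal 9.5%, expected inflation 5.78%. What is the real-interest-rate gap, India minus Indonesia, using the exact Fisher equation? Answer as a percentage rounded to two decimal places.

India: (1 + 0.0500)/(1 + 0.0470) − 1 = 0.2865%
Indonesia: (1 + 0.0950)/(1 + 0.0578) − 1 = 3.5167%
Differential = 0.2865% − 3.5167% = -3.2302% → -3.23%.

-3.23%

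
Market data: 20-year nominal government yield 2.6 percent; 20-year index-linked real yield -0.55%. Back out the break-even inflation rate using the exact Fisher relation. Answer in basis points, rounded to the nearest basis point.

(1 + π) = (1 + i)/(1 + r) = 1.02600 / 0.99450 = 1.031674
Break-even inflation = 1.031674 − 1 → 317 basis points.

317 basis points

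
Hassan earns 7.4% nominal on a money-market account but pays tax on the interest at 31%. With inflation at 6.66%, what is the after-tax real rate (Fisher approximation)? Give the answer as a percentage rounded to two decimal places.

After-tax nominal return = 7.4% × (1 − 0.31) = 5.1060%.
r ≈ 5.1060% − 6.66% → -1.55%.

-1.55%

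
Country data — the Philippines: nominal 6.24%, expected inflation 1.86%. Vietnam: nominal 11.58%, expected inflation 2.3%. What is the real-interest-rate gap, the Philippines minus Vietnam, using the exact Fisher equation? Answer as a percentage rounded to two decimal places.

-4.77%

The Philippines: (1 + 0.0624)/(1 + 0.0186) − 1 = 4.3000%
Vietnam: (1 + 0.1158)/(1 + 0.0230) − 1 = 9.0714%
Differential = 4.3000% − 9.0714% = -4.7713% → -4.77%.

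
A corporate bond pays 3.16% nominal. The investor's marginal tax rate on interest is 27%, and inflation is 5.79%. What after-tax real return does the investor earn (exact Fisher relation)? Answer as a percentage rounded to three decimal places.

After-tax nominal return = 3.16% × (1 − 0.27) = 2.3068%.
1 + r = 1.023068 / 1.05790 = 0.967074
After-tax real rate = 0.967074 − 1 → -3.293%.

-3.293%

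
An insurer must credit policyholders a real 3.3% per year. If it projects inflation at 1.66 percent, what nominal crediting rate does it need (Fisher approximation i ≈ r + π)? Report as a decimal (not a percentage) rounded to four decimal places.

i ≈ r + π = 3.3% + 1.66% = 0.0496.

0.0496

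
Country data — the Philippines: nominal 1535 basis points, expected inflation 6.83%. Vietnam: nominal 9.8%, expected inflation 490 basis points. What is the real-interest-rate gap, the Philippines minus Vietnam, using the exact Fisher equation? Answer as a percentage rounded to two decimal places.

3.30%

The Philippines: (1 + 0.1535)/(1 + 0.0683) − 1 = 7.9753%
Vietnam: (1 + 0.0980)/(1 + 0.0490) − 1 = 4.6711%
Differential = 7.9753% − 4.6711% = 3.3042% → 3.30%.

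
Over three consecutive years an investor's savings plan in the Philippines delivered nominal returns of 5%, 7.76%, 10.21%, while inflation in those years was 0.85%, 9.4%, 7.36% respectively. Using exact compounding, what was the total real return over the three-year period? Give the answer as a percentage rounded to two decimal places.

Nominal growth factor = 1.0500 × 1.0776 × 1.1021 = 1.247004
Price-level growth factor = 1.0085 × 1.0940 × 1.0736 = 1.184502
Real growth factor = 1.247004 / 1.184502 = 1.052767
Total real return = 1.052767 − 1 → 5.28%.

5.28%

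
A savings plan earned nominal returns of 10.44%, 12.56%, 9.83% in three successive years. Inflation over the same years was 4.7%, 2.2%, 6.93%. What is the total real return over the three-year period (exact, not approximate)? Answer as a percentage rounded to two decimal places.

Compound the nominal returns: 1.1044 × 1.1256 × 1.0983 = 1.365311.
Compound inflation: 1.0470 × 1.0220 × 1.0693 = 1.144187.
Deflate: 1.365311 / 1.144187 = 1.193258.
Total real return = 1.193258 − 1 → 19.33%.

19.33%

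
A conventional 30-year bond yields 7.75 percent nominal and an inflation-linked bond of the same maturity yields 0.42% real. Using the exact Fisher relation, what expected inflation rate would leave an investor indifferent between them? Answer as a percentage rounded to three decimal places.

7.299%

(1 + π) = (1 + i)/(1 + r) = 1.07750 / 1.00420 = 1.072993
Break-even inflation = 1.072993 − 1 → 7.299%.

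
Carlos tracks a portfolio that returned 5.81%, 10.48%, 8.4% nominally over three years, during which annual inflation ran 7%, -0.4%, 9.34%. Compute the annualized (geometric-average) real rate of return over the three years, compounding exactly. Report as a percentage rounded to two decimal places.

Compound the nominal returns: 1.0581 × 1.1048 × 1.0840 = 1.26718395.
Compound inflation: 1.0700 × 0.9960 × 1.0934 = 1.16525825.
Deflate: 1.26718395 / 1.16525825 = 1.08747048.
Annualized real rate = 1.08747048^(1/3) − 1 = 2.8346% → 2.83%.

2.83%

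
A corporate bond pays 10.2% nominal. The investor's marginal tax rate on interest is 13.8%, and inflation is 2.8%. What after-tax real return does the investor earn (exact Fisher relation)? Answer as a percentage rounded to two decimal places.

5.83%

After-tax nominal return = 10.2% × (1 − 0.138) = 8.7924%.
1 + r = 1.087924 / 1.02800 = 1.058292
After-tax real rate = 1.058292 − 1 → 5.83%.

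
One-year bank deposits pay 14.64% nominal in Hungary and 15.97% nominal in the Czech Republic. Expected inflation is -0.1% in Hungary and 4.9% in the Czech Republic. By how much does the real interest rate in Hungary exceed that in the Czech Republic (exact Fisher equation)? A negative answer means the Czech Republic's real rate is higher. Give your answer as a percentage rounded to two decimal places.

Hungary: (1 + 0.1464)/(1 − 0.0010) − 1 = 14.7548%
The Czech Republic: (1 + 0.1597)/(1 + 0.0490) − 1 = 10.5529%
Differential = 14.7548% − 10.5529% = 4.2018% → 4.20%.

4.20%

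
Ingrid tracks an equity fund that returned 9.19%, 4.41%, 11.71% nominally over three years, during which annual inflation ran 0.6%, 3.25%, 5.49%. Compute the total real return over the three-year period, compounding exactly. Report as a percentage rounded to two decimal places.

Nominal growth factor = 1.0919 × 1.0441 × 1.1171 = 1.273553
Price-level growth factor = 1.0060 × 1.0325 × 1.0549 = 1.095719
Real growth factor = 1.273553 / 1.095719 = 1.162299
Total real return = 1.162299 − 1 → 16.23%.

16.23%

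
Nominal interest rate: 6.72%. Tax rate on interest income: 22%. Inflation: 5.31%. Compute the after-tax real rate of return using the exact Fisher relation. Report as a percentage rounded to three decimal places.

After-tax nominal return = 6.72% × (1 − 0.22) = 5.2416%.
1 + r = 1.052416 / 1.05310 = 0.999350
After-tax real rate = 0.999350 − 1 → -0.065%.

-0.065%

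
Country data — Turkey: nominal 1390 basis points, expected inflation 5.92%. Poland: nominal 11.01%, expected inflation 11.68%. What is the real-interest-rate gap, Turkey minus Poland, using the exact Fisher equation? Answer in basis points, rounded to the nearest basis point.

813 basis points

Turkey: (1 + 0.1390)/(1 + 0.0592) − 1 = 7.5340%
Poland: (1 + 0.1101)/(1 + 0.1168) − 1 = -0.5999%
Differential = 7.5340% − (-0.5999%) = 8.1339% → 813 basis points.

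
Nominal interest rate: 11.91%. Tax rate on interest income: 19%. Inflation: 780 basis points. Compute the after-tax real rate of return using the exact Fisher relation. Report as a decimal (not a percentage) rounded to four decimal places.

0.0171

After-tax nominal return = 11.91% × (1 − 0.19) = 9.6471%.
1 + r = 1.096471 / 1.07800 = 1.017135
After-tax real rate = 1.017135 − 1 → 0.0171.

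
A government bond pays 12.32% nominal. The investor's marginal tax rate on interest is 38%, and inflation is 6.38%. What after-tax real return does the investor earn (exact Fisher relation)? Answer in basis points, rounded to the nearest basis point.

After-tax nominal return = 12.32% × (1 − 0.38) = 7.6384%.
1 + r = 1.076384 / 1.06380 = 1.011829
After-tax real rate = 1.011829 − 1 → 118 basis points.

118 basis points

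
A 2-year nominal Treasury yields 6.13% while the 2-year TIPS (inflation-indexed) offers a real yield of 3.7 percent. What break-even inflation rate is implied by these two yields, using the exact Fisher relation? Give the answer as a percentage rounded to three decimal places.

(1 + π) = (1 + i)/(1 + r) = 1.06130 / 1.03700 = 1.023433
Break-even inflation = 1.023433 − 1 → 2.343%.

2.343%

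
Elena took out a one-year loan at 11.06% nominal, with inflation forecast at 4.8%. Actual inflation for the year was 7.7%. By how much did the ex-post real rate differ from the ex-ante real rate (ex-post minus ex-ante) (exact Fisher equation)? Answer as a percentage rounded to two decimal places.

Ex-ante: (1 + 0.1106)/(1 + 0.0480) − 1 = 5.9733%
Ex-post: (1 + 0.1106)/(1 + 0.0770) − 1 = 3.1198%
Difference (ex-post − ex-ante) = -2.8535% → -2.85%.

-2.85%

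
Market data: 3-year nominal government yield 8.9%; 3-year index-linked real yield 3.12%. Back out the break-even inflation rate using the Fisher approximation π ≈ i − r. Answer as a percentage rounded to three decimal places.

π ≈ i − r = 8.9% − 3.12% → 5.780%.

5.780%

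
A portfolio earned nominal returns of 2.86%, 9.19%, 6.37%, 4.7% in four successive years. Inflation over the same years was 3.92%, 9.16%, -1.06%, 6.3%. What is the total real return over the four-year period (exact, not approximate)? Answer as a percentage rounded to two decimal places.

4.84%

Nominal growth factor = 1.0286 × 1.0919 × 1.0637 × 1.0470 = 1.250821
Price-level growth factor = 1.0392 × 1.0916 × 0.9894 × 1.0630 = 1.193075
Real growth factor = 1.250821 / 1.193075 = 1.048401
Total real return = 1.048401 − 1 → 4.84%.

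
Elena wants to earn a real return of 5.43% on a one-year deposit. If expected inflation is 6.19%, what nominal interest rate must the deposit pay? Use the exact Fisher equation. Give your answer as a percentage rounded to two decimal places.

(1 + i) = (1 + r)(1 + π) = 1.05430 × 1.06190 = 1.11956117
i = 1.11956117 − 1, so the required nominal rate is 11.96%.

11.96%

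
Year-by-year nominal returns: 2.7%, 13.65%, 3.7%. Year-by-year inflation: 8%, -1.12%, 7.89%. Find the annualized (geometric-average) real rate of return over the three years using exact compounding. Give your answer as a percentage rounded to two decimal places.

1.66%

Compound the nominal returns: 1.0270 × 1.1365 × 1.0370 = 1.21037136.
Compound inflation: 1.0800 × 0.9888 × 1.0789 = 1.15216163.
Deflate: 1.21037136 / 1.15216163 = 1.05052220.
Annualized real rate = 1.05052220^(1/3) − 1 = 1.6565% → 1.66%.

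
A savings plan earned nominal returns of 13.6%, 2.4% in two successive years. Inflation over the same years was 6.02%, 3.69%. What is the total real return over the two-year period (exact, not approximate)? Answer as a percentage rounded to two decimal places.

5.82%

Nominal growth factor = 1.1360 × 1.0240 = 1.163264
Price-level growth factor = 1.0602 × 1.0369 = 1.099321
Real growth factor = 1.163264 / 1.099321 = 1.058166
Total real return = 1.058166 − 1 → 5.82%.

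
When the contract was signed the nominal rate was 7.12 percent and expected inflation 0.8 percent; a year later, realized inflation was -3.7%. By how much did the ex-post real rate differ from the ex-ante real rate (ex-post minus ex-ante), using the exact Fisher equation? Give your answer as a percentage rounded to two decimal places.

Ex-ante: (1 + 0.0712)/(1 + 0.0080) − 1 = 6.2698%
Ex-post: (1 + 0.0712)/(1 − 0.0370) − 1 = 11.2357%
Difference (ex-post − ex-ante) = 4.9659% → 4.97%.

4.97%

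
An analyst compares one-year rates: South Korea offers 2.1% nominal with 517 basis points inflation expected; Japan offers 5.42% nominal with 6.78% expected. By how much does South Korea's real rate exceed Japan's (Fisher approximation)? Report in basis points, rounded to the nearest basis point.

-171 basis points

South Korea: 2.1% − 5.17% = -3.070%
Japan: 5.42% − 6.78% = -1.360%
Differential = -1.710% → -171 basis points.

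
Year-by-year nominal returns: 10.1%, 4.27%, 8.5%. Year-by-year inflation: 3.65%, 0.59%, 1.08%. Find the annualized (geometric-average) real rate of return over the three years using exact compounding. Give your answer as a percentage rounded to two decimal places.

Nominal growth factor = 1.1010 × 1.0427 × 1.0850 = 1.24559378
Price-level growth factor = 1.0365 × 1.0059 × 1.0108 = 1.05387560
Real growth factor = 1.24559378 / 1.05387560 = 1.18191728
Annualized real rate = 1.18191728^(1/3) − 1 = 5.7294% → 5.73%.

5.73%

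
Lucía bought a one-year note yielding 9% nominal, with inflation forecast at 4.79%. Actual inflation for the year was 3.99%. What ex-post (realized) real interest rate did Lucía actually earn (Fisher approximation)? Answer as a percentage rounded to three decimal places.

Ex-post: 9% − 3.99% = 5.010%
So the realized real rate is 5.010%.

5.010%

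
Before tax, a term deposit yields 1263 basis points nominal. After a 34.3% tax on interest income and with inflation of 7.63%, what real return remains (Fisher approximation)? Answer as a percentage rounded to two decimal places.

After-tax nominal return = 12.63% × (1 − 0.343) = 8.29791%.
r ≈ 8.29791% − 7.63% → 0.67%.

0.67%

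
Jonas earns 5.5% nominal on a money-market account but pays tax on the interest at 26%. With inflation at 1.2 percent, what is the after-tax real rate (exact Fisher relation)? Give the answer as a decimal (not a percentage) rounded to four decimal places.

After-tax nominal return = 5.5% × (1 − 0.26) = 4.0700%.
1 + r = 1.04070 / 1.01200 = 1.028360
After-tax real rate = 1.028360 − 1 → 0.0284.

0.0284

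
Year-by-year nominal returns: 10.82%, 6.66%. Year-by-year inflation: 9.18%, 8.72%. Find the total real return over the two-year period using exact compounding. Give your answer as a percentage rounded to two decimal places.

-0.42%

Compound the nominal returns: 1.1082 × 1.0666 = 1.182006.
Compound inflation: 1.0918 × 1.0872 = 1.187005.
Deflate: 1.182006 / 1.187005 = 0.995789.
Total real return = 0.995789 − 1 → -0.42%.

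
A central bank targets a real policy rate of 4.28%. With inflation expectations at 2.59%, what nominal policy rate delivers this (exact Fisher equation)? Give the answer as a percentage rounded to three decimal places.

6.981%

(1 + i) = (1 + r)(1 + π) = 1.04280 × 1.02590 = 1.06980852
i = 1.06980852 − 1, so the required nominal rate is 6.981%.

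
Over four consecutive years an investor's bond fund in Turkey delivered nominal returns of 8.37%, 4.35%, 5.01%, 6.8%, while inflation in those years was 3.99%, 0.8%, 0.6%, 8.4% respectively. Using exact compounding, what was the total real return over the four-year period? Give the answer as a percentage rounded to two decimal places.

Compound the nominal returns: 1.0837 × 1.0435 × 1.0501 × 1.0680 = 1.268246.
Compound inflation: 1.0399 × 1.0080 × 1.0060 × 1.0840 = 1.143087.
Deflate: 1.268246 / 1.143087 = 1.109492.
Total real return = 1.109492 − 1 → 10.95%.

10.95%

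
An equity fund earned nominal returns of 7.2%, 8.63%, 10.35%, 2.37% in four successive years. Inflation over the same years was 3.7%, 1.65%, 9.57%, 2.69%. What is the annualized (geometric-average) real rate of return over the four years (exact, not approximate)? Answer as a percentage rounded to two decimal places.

Compound the nominal returns: 1.0720 × 1.0863 × 1.1035 × 1.0237 = 1.31549622.
Compound inflation: 1.0370 × 1.0165 × 1.0957 × 1.0269 = 1.18605808.
Deflate: 1.31549622 / 1.18605808 = 1.10913306.
Annualized real rate = 1.10913306^(1/4) − 1 = 2.6233% → 2.62%.

2.62%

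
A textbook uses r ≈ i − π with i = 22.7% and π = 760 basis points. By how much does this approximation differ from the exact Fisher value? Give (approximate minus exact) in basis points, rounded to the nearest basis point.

107 basis points

Approximate: r ≈ 22.700% − 7.600% = 15.1000%
Exact: (1 + 0.2270)/(1 + 0.0760) − 1 = 14.0335%
Error = 15.1000% − 14.0335% = 1.0665% → 107 basis points.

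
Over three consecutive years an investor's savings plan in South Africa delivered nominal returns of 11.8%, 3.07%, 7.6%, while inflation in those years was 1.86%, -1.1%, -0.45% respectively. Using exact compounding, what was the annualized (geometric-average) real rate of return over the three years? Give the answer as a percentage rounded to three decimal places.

7.328%

Compound the nominal returns: 1.1180 × 1.0307 × 1.0760 = 1.2398991176.
Compound inflation: 1.0186 × 0.9890 × 0.9955 = 1.0028621207.
Deflate: 1.2398991176 / 1.0028621207 = 1.2363605046.
Annualized real rate = 1.2363605046^(1/3) − 1 = 7.328495% → 7.328%.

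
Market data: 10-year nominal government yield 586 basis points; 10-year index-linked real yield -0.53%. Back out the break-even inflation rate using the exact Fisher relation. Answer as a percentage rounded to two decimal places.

(1 + π) = (1 + i)/(1 + r) = 1.05860 / 0.99470 = 1.064240
Break-even inflation = 1.064240 − 1 → 6.42%.

6.42%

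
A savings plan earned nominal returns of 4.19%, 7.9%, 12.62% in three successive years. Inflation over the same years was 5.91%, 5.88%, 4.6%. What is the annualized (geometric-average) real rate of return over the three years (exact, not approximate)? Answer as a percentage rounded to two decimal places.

2.58%

Nominal growth factor = 1.0419 × 1.0790 × 1.1262 = 1.26608541
Price-level growth factor = 1.0591 × 1.0588 × 1.0460 = 1.17295833
Real growth factor = 1.26608541 / 1.17295833 = 1.07939505
Annualized real rate = 1.07939505^(1/3) − 1 = 2.5794% → 2.58%.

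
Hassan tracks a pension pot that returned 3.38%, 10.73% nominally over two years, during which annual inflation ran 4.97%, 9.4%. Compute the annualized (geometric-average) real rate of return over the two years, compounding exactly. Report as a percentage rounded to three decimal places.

Nominal growth factor = 1.0338 × 1.1073 = 1.14472674
Price-level growth factor = 1.0497 × 1.0940 = 1.14837180
Real growth factor = 1.14472674 / 1.14837180 = 0.99682589
Annualized real rate = 0.99682589^(1/2) − 1 = -0.1588% → -0.159%.

-0.159%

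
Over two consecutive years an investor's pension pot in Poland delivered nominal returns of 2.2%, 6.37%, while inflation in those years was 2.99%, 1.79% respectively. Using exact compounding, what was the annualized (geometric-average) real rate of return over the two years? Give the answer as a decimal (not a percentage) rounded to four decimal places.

0.0183

Compound the nominal returns: 1.0220 × 1.0637 = 1.08710140.
Compound inflation: 1.0299 × 1.0179 = 1.04833521.
Deflate: 1.08710140 / 1.04833521 = 1.03697881.
Annualized real rate = 1.03697881^(1/2) − 1 = 1.8322% → 0.0183.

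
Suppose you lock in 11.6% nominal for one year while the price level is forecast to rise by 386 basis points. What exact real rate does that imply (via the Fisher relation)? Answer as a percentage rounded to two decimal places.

7.45%

1 + r = 1.11600 / 1.03860 = 1.074523
r = 1.074523 − 1 = 7.4523%, i.e. 7.45%.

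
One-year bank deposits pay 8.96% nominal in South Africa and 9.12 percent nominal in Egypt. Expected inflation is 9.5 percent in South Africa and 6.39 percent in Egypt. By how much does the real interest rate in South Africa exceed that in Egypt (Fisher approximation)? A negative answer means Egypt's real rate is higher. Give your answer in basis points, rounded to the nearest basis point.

-327 basis points

South Africa: 8.96% − 9.5% = -0.540%
Egypt: 9.12% − 6.39% = 2.730%
Differential = -3.270% → -327 basis points.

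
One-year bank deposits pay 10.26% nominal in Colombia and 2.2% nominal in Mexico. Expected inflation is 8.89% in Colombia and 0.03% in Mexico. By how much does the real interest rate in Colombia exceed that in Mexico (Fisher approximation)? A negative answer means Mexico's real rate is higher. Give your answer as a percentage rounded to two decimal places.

-0.80%

Colombia: 10.26% − 8.89% = 1.370%
Mexico: 2.2% − 0.03% = 2.170%
Differential = -0.800% → -0.80%.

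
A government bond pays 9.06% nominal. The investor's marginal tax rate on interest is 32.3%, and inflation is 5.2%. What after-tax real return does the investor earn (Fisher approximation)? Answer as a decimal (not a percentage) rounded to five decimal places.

0.00934

After-tax nominal return = 9.06% × (1 − 0.323) = 6.13362%.
r ≈ 6.13362% − 5.2% → 0.00934.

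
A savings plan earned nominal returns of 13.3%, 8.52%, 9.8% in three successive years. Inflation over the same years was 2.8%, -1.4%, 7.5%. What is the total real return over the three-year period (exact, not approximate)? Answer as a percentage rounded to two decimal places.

Compound the nominal returns: 1.1330 × 1.0852 × 1.0980 = 1.350026.
Compound inflation: 1.0280 × 0.9860 × 1.0750 = 1.089629.
Deflate: 1.350026 / 1.089629 = 1.238978.
Total real return = 1.238978 − 1 → 23.90%.

23.90%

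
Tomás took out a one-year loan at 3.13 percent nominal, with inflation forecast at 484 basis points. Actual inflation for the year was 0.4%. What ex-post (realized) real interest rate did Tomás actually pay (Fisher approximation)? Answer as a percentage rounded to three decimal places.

2.730%

Ex-post: 3.13% − 0.4% = 2.730%
So the realized real rate is 2.730%.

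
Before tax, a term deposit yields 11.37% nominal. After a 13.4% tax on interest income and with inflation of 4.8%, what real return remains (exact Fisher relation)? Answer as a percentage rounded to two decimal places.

4.82%

After-tax nominal return = 11.37% × (1 − 0.134) = 9.84642%.
1 + r = 1.0984642 / 1.04800 = 1.048153
After-tax real rate = 1.048153 − 1 → 4.82%.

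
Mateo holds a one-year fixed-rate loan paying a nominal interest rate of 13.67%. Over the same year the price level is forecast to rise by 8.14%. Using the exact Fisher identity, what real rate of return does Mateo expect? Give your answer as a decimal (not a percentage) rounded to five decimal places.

0.05114

By the Fisher identity, 1 + r = (1 + i)/(1 + π).
1 + r = 1.13670 / 1.08140 = 1.051137
r = 1.051137 − 1 = 5.1137%, i.e. 0.05114.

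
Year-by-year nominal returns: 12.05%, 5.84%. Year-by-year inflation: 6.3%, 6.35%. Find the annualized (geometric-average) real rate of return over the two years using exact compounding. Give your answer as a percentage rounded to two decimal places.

Nominal growth factor = 1.1205 × 1.0584 = 1.18593720
Price-level growth factor = 1.0630 × 1.0635 = 1.13050050
Real growth factor = 1.18593720 / 1.13050050 = 1.04903731
Annualized real rate = 1.04903731^(1/2) − 1 = 2.4225% → 2.42%.

2.42%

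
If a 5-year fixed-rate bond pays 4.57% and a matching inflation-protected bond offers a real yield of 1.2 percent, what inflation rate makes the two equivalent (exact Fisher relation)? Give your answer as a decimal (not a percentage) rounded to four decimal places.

(1 + π) = (1 + i)/(1 + r) = 1.04570 / 1.01200 = 1.033300
Break-even inflation = 1.033300 − 1 → 0.0333.

0.0333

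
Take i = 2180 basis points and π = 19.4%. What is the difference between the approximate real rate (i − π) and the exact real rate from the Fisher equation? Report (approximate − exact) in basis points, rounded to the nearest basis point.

39 basis points

Approximate: r ≈ 21.800% − 19.400% = 2.4000%
Exact: (1 + 0.2180)/(1 + 0.1940) − 1 = 2.0101%
Error = 2.4000% − 2.0101% = 0.3899% → 39 basis points.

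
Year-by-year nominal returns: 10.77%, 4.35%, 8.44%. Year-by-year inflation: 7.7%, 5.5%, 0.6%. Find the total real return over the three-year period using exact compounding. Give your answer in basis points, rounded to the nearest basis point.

Compound the nominal returns: 1.1077 × 1.0435 × 1.0844 = 1.253442.
Compound inflation: 1.0770 × 1.0550 × 1.0060 = 1.143052.
Deflate: 1.253442 / 1.143052 = 1.096574.
Total real return = 1.096574 − 1 → 966 basis points.

966 basis points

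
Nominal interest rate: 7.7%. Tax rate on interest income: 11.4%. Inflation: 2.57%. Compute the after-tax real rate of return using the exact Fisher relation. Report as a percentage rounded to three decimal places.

After-tax nominal return = 7.7% × (1 − 0.114) = 6.8222%.
1 + r = 1.068222 / 1.02570 = 1.041457
After-tax real rate = 1.041457 − 1 → 4.146%.

4.146%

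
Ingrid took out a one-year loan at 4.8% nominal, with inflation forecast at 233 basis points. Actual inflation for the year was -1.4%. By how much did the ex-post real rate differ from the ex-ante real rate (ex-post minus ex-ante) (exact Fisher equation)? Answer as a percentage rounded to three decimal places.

3.874%

Ex-ante: (1 + 0.0480)/(1 + 0.0233) − 1 = 2.4138%
Ex-post: (1 + 0.0480)/(1 − 0.0140) − 1 = 6.2880%
Difference (ex-post − ex-ante) = 3.8743% → 3.874%.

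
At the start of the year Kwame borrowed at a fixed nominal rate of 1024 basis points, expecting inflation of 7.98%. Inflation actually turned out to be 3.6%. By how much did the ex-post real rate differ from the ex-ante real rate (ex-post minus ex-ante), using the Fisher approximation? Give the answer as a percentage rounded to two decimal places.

4.38%

Ex-ante: 10.24% − 7.98% = 2.260%
Ex-post: 10.24% − 3.6% = 6.640%
Difference (ex-post − ex-ante) = 4.3800% → 4.38%.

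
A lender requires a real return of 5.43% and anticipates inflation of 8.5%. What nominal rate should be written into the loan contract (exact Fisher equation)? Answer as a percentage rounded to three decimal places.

14.392%

(1 + i) = (1 + r)(1 + π) = 1.05430 × 1.08500 = 1.1439155
i = 1.1439155 − 1, so the required nominal rate is 14.392%.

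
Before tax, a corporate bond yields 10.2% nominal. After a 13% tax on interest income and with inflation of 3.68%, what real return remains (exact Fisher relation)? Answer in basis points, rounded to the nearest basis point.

After-tax nominal return = 10.2% × (1 − 0.13) = 8.8740%.
1 + r = 1.08874 / 1.03680 = 1.050096
After-tax real rate = 1.050096 − 1 → 501 basis points.

501 basis points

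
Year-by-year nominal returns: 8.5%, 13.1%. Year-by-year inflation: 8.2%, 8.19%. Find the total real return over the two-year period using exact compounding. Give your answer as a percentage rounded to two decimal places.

4.83%

Nominal growth factor = 1.0850 × 1.1310 = 1.227135
Price-level growth factor = 1.0820 × 1.0819 = 1.170616
Real growth factor = 1.227135 / 1.170616 = 1.048282
Total real return = 1.048282 − 1 → 4.83%.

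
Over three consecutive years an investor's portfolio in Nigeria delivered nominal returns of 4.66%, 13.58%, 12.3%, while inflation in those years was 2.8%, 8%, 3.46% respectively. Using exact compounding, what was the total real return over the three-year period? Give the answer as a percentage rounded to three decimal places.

Compound the nominal returns: 1.0466 × 1.1358 × 1.1230 = 1.334942.
Compound inflation: 1.0280 × 1.0800 × 1.0346 = 1.148654.
Deflate: 1.334942 / 1.148654 = 1.162179.
Total real return = 1.162179 − 1 → 16.218%.

16.218%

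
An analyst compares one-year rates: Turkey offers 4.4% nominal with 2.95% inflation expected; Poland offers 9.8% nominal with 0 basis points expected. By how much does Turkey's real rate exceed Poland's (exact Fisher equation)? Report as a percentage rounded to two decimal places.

Turkey: (1 + 0.0440)/(1 + 0.0295) − 1 = 1.4085%
Poland: (1 + 0.0980)/(1 + 0.0000) − 1 = 9.8000%
Differential = 1.4085% − 9.8000% = -8.3915% → -8.39%.

-8.39%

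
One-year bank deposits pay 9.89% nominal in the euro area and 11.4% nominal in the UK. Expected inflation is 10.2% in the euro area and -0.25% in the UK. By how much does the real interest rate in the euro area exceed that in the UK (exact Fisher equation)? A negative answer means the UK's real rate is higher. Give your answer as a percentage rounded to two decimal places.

-11.96%

The euro area: (1 + 0.0989)/(1 + 0.1020) − 1 = -0.2813%
The UK: (1 + 0.1140)/(1 − 0.0025) − 1 = 11.6792%
Differential = -0.2813% − 11.6792% = -11.9605% → -11.96%.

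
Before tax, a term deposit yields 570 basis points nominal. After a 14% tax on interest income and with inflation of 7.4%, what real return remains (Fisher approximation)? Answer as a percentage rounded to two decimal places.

After-tax nominal return = 5.7% × (1 − 0.14) = 4.9020%.
r ≈ 4.9020% − 7.4% → -2.50%.

-2.50%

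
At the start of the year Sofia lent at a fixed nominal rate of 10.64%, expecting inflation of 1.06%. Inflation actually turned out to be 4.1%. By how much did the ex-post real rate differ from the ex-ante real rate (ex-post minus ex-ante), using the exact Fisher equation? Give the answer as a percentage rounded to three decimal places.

-3.197%

Ex-ante: (1 + 0.1064)/(1 + 0.0106) − 1 = 9.4795%
Ex-post: (1 + 0.1064)/(1 + 0.0410) − 1 = 6.2824%
Difference (ex-post − ex-ante) = -3.1971% → -3.197%.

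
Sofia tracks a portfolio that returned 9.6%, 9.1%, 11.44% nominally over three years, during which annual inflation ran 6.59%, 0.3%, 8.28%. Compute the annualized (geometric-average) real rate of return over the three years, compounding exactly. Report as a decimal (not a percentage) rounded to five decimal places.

0.04802

Nominal growth factor = 1.0960 × 1.0910 × 1.1144 = 1.33252820
Price-level growth factor = 1.0659 × 1.0030 × 1.0828 = 1.15761899
Real growth factor = 1.33252820 / 1.15761899 = 1.15109394
Annualized real rate = 1.15109394^(1/3) − 1 = 4.8022% → 0.04802.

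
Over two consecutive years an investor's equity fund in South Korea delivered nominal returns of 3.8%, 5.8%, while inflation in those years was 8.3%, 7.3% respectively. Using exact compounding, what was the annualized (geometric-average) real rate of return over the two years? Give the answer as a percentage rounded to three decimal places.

Nominal growth factor = 1.0380 × 1.0580 = 1.09820400
Price-level growth factor = 1.0830 × 1.0730 = 1.16205900
Real growth factor = 1.09820400 / 1.16205900 = 0.94505012
Annualized real rate = 0.94505012^(1/2) − 1 = -2.7863% → -2.786%.

-2.786%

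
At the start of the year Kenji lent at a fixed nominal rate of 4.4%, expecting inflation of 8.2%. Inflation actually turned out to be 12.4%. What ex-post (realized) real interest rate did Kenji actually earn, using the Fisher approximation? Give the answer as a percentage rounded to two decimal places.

Ex-post: 4.4% − 12.4% = -8.000%
So the realized real rate is -8.00%.

-8.00%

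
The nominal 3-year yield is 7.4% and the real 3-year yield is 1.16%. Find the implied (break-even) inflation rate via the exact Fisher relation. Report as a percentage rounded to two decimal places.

6.17%

(1 + π) = (1 + i)/(1 + r) = 1.07400 / 1.01160 = 1.061684
Break-even inflation = 1.061684 − 1 → 6.17%.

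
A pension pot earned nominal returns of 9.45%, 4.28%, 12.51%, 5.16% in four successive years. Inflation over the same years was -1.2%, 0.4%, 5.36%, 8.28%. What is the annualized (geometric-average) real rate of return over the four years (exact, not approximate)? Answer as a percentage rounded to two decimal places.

4.52%

Nominal growth factor = 1.0945 × 1.0428 × 1.1251 × 1.0516 = 1.35038775
Price-level growth factor = 0.9880 × 1.0040 × 1.0536 × 1.0828 = 1.13165662
Real growth factor = 1.35038775 / 1.13165662 = 1.19328402
Annualized real rate = 1.19328402^(1/4) − 1 = 4.5168% → 4.52%.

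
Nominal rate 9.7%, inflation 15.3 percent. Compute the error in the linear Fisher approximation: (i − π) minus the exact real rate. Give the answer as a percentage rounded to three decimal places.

Approximate: r ≈ 9.700% − 15.300% = -5.6000%
Exact: (1 + 0.0970)/(1 + 0.1530) − 1 = -4.8569%
Error = -5.6000% − (-4.8569%) = -0.7431% → -0.743%.

-0.743%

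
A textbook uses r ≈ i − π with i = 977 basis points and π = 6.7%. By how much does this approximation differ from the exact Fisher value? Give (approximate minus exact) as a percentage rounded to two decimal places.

Approximate: r ≈ 9.770% − 6.700% = 3.0700%
Exact: (1 + 0.0977)/(1 + 0.0670) − 1 = 2.8772%
Error = 3.0700% − 2.8772% = 0.1928% → 0.19%.

0.19%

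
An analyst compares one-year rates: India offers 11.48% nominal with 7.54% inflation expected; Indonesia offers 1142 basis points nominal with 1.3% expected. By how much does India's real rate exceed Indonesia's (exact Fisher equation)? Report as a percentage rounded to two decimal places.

-6.33%

India: (1 + 0.1148)/(1 + 0.0754) − 1 = 3.6638%
Indonesia: (1 + 0.1142)/(1 + 0.0130) − 1 = 9.9901%
Differential = 3.6638% − 9.9901% = -6.3264% → -6.33%.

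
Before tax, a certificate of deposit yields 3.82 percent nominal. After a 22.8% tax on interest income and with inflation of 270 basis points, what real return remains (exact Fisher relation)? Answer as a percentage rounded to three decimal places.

After-tax nominal return = 3.82% × (1 − 0.228) = 2.94904%.
1 + r = 1.0294904 / 1.02700 = 1.0024249
After-tax real rate = 1.0024249 − 1 → 0.242%.

0.242%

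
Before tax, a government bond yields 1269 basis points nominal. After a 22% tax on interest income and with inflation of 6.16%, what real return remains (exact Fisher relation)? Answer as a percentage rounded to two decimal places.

3.52%

After-tax nominal return = 12.69% × (1 − 0.22) = 9.8982%.
1 + r = 1.098982 / 1.06160 = 1.035213
After-tax real rate = 1.035213 − 1 → 3.52%.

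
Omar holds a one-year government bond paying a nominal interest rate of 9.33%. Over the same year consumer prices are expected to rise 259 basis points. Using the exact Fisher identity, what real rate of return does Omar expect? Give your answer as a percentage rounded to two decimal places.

By the Fisher identity, 1 + r = (1 + i)/(1 + π).
1 + r = 1.09330 / 1.02590 = 1.065698
r = 1.065698 − 1 = 6.5698%, i.e. 6.57%.

6.57%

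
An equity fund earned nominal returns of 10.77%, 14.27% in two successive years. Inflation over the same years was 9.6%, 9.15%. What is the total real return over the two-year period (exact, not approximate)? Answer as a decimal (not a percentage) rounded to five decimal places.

Compound the nominal returns: 1.1077 × 1.1427 = 1.265769.
Compound inflation: 1.0960 × 1.0915 = 1.196284.
Deflate: 1.265769 / 1.196284 = 1.058084.
Total real return = 1.058084 − 1 → 0.05808.

0.05808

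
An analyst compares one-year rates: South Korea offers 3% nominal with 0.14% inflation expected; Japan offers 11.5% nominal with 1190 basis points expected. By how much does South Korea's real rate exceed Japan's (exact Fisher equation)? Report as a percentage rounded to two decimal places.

South Korea: (1 + 0.0300)/(1 + 0.0014) − 1 = 2.8560%
Japan: (1 + 0.1150)/(1 + 0.1190) − 1 = -0.3575%
Differential = 2.8560% − (-0.3575%) = 3.2135% → 3.21%.

3.21%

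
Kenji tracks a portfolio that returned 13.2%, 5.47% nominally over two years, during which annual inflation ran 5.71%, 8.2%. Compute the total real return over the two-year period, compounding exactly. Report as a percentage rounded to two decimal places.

4.38%

Compound the nominal returns: 1.1320 × 1.0547 = 1.193920.
Compound inflation: 1.0571 × 1.0820 = 1.143782.
Deflate: 1.193920 / 1.143782 = 1.043835.
Total real return = 1.043835 − 1 → 4.38%.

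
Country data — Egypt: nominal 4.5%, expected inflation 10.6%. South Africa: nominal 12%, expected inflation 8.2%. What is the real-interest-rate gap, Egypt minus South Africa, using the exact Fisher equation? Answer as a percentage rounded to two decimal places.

Egypt: (1 + 0.0450)/(1 + 0.1060) − 1 = -5.5154%
South Africa: (1 + 0.1200)/(1 + 0.0820) − 1 = 3.5120%
Differential = -5.5154% − 3.5120% = -9.0274% → -9.03%.

-9.03%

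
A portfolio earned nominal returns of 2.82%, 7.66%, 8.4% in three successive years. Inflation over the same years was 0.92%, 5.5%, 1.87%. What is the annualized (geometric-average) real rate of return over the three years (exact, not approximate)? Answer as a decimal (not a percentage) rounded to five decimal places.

0.03426

Nominal growth factor = 1.0282 × 1.0766 × 1.0840 = 1.19994477
Price-level growth factor = 1.0092 × 1.0550 × 1.0187 = 1.08461600
Real growth factor = 1.19994477 / 1.08461600 = 1.10633143
Annualized real rate = 1.10633143^(1/3) − 1 = 3.4257% → 0.03426.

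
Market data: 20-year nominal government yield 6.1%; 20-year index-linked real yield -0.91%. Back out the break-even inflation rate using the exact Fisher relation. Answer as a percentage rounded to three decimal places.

7.074%

(1 + π) = (1 + i)/(1 + r) = 1.06100 / 0.99090 = 1.070744
Break-even inflation = 1.070744 − 1 → 7.074%.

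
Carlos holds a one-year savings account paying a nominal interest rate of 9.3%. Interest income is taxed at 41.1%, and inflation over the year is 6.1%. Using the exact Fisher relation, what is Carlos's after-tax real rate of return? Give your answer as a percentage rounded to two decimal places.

After-tax nominal return = 9.3% × (1 − 0.411) = 5.4777%.
1 + r = 1.054777 / 1.06100 = 0.994135
After-tax real rate = 0.994135 − 1 → -0.59%.

-0.59%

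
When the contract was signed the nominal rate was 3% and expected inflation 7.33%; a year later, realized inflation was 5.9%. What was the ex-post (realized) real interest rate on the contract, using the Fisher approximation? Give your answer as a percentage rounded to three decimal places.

Ex-post: 3% − 5.9% = -2.900%
So the realized real rate is -2.900%.

-2.900%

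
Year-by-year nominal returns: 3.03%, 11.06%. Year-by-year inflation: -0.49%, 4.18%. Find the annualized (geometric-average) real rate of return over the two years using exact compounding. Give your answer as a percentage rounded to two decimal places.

5.06%

Nominal growth factor = 1.0303 × 1.1106 = 1.14425118
Price-level growth factor = 0.9951 × 1.0418 = 1.03669518
Real growth factor = 1.14425118 / 1.03669518 = 1.10374891
Annualized real rate = 1.10374891^(1/2) − 1 = 5.0595% → 5.06%.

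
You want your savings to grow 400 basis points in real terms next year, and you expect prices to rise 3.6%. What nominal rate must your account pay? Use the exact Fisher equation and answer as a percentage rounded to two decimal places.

7.74%

(1 + i) = (1 + r)(1 + π) = 1.04000 × 1.03600 = 1.07744
i = 1.07744 − 1, so the required nominal rate is 7.74%.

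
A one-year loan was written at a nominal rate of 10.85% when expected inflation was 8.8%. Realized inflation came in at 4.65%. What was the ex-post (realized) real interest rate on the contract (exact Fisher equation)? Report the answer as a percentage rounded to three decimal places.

5.925%

Ex-post: (1 + 0.1085)/(1 + 0.0465) − 1 = 5.92451%
So the realized real rate is 5.925%.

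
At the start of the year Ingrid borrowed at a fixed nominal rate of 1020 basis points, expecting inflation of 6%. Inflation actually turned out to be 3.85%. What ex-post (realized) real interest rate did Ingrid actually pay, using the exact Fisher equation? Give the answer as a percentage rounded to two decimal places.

6.11%

Ex-post: (1 + 0.1020)/(1 + 0.0385) − 1 = 6.1146%
So the realized real rate is 6.11%.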